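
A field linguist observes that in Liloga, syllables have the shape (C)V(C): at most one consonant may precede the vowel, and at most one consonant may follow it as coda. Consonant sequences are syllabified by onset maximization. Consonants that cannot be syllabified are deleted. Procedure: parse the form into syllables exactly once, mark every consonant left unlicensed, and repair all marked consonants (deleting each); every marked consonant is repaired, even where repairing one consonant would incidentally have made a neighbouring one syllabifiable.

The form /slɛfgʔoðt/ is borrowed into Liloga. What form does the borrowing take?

Syllabifying with onset maximization leaves /s/, /g/, /t/ stranded (at most one coda consonant is licensed; onsets are limited to one consonant).
Each unlicensed consonant is deleted: /s/, /g/, /t/.

lɛfʔoð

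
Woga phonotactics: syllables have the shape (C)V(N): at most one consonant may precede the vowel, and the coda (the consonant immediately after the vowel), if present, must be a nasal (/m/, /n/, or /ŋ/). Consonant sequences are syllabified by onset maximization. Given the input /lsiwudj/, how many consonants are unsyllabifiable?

3

Syllabifying with onset maximization leaves /l/, /d/, /j/ stranded (only a nasal (/m/, /n/, or /ŋ/) is licensed in coda position; onsets are limited to one consonant).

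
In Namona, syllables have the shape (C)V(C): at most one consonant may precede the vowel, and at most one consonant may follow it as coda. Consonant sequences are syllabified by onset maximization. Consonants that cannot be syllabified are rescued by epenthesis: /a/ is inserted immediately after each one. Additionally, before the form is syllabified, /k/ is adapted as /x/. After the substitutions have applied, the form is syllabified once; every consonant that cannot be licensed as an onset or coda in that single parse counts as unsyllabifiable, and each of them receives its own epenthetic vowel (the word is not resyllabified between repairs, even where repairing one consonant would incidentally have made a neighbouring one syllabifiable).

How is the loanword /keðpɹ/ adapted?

Substitution: /k/ → /x/, giving /xeðpɹ/.
Syllabifying with onset maximization leaves /p/, /ɹ/ stranded (at most one coda consonant is licensed; onsets are limited to one consonant).
Epenthesis after each stranded consonant: /p/ → /pa/, /ɹ/ → /ɹa/.

xeðpaɹa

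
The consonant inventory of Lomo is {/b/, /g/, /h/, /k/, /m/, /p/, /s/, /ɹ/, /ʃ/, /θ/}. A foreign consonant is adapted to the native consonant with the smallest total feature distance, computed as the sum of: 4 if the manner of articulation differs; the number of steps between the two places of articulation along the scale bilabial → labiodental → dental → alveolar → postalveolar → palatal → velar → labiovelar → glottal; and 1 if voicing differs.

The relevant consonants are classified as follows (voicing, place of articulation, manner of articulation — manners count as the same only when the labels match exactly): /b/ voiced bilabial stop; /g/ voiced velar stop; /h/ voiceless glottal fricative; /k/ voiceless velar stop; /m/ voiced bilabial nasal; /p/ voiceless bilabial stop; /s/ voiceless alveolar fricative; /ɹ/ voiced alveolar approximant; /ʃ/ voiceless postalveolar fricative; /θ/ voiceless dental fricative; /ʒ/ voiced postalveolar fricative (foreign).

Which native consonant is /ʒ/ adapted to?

ʃ

/ʃ/ is closest: same manner (fricative), place distance 0 (postalveolar→postalveolar), voicing differs (+1); total 1. Next closest is /s/ at distance 2.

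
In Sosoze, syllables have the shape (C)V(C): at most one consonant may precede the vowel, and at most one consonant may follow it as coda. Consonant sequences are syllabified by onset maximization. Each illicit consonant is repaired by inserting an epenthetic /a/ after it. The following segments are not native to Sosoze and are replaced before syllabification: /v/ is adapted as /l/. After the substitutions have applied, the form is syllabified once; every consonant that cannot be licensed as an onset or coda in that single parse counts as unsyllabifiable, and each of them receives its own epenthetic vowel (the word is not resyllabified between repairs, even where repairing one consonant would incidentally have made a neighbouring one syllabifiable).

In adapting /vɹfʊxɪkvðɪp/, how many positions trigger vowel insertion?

3

After substitution the input is /lɹfʊxɪklðɪp/.
The unsyllabifiable consonants are /l/, /ɹ/, /l/; each receives one epenthetic vowel.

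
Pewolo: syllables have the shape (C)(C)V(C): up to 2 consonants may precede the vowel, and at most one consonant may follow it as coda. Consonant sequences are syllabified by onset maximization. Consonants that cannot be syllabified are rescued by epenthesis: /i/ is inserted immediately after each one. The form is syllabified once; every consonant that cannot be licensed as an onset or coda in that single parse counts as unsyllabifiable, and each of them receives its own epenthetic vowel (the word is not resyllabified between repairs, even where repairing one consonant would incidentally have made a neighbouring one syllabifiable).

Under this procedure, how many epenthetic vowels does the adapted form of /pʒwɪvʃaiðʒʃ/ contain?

3

The unsyllabifiable consonants are /p/, /ʒ/, /ʃ/; each receives one epenthetic vowel.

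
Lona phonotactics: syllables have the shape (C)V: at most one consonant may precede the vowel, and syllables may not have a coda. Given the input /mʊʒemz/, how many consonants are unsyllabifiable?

Under (C)V, the unsyllabifiable consonants are /m/, /z/ (no codas are permitted; onsets are limited to one consonant).

2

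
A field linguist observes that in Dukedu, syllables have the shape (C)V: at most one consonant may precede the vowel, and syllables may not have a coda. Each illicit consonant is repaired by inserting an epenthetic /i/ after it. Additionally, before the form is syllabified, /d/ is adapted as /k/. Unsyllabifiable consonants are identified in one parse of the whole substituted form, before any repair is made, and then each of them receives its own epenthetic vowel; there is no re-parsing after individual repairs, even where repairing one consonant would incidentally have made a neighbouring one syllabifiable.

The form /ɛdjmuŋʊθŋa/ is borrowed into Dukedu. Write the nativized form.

ɛkijimuŋʊθiŋa

Substitution: /d/ → /k/, giving /ɛkjmuŋʊθŋa/.
Under (C)V, the unsyllabifiable consonants are /k/, /j/, /θ/ (no codas are permitted; onsets are limited to one consonant).
Inserting the epenthetic vowel yields /k/ → /ki/, /j/ → /ji/, /θ/ → /θi/.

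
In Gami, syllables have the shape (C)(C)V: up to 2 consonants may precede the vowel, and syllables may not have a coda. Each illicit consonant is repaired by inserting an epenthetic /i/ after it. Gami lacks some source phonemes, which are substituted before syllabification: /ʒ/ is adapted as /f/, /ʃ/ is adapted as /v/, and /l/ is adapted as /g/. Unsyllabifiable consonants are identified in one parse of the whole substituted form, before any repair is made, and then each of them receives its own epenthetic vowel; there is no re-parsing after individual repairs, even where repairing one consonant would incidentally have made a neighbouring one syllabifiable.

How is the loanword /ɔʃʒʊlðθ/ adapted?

ɔvfʊgiðiθi

Substitution: /ʃ/ → /v/, /ʒ/ → /f/, /l/ → /g/, giving /ɔvfʊgðθ/.
The consonants /g/, /ð/, /θ/ cannot be parsed into a legal (C)(C)V syllable (no codas are permitted; onsets may contain at most 2 consonants).
Each unlicensed consonant becomes the onset of a new syllable: /g/ → /gi/, /ð/ → /ði/, /θ/ → /θi/.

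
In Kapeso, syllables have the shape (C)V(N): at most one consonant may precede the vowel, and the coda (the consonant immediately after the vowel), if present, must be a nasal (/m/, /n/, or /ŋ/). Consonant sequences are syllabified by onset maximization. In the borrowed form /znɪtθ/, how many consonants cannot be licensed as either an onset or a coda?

3

Syllabifying with onset maximization leaves /z/, /t/, /θ/ stranded (only a nasal (/m/, /n/, or /ŋ/) is licensed in coda position; onsets are limited to one consonant).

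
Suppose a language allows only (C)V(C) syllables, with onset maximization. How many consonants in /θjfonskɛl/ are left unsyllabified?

Syllabifying with onset maximization leaves /θ/, /j/, /s/ stranded (at most one coda consonant is licensed; onsets are limited to one consonant).

3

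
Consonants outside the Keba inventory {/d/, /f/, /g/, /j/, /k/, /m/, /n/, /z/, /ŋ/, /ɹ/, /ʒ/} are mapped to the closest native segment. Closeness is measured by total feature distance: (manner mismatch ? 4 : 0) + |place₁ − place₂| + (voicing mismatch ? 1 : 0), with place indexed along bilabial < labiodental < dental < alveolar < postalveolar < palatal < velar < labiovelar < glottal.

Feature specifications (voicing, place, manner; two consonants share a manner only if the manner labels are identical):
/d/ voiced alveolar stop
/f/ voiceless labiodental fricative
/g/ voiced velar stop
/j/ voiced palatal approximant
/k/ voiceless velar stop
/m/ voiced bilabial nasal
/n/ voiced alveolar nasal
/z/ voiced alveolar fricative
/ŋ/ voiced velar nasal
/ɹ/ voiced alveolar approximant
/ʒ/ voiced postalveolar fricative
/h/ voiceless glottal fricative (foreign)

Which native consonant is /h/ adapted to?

ʒ

/ʒ/ is closest: same manner (fricative), place distance 4 (glottal→postalveolar), voicing differs (+1); total 5. Next closest is /k/ at distance 6.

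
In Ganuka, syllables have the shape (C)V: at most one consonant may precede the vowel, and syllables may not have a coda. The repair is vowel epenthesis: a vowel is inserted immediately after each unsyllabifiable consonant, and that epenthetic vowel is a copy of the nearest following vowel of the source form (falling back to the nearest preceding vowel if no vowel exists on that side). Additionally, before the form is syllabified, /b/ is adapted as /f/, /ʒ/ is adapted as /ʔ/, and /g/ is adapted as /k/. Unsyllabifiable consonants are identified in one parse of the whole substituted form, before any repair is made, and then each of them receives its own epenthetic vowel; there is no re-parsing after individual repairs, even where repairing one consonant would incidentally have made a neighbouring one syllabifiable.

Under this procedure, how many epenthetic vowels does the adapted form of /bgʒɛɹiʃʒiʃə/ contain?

3

After substitution the input is /fkʔɛɹiʃʔiʃə/.
The unsyllabifiable consonants are /f/, /k/, /ʃ/; each receives one epenthetic vowel.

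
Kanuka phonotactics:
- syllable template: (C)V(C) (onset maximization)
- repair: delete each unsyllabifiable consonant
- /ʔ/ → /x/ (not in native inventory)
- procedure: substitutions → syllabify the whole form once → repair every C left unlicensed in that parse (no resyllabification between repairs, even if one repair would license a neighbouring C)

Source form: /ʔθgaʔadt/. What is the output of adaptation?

Substitution: /ʔ/ → /x/, giving /xθgaxadt/.
Under (C)V(C), the unsyllabifiable consonants are /x/, /θ/, /t/ (at most one coda consonant is licensed; onsets are limited to one consonant).
Deleting the stranded consonants removes /x/, /θ/, /t/.

gaxad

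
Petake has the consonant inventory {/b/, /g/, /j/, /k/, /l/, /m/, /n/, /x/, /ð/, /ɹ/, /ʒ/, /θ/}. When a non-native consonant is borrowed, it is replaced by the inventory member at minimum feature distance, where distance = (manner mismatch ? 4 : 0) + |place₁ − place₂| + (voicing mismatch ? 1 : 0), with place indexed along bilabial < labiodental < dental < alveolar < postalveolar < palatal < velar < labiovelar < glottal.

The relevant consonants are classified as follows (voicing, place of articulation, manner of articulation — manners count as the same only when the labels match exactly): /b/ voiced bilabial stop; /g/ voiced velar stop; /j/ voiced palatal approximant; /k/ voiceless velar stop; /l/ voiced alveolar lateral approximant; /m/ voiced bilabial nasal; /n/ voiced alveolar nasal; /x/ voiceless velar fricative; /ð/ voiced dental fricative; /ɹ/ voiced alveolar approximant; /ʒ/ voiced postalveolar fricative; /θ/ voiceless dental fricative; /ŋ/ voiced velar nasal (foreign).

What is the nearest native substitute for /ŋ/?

n

/n/ is closest: same manner (nasal), place distance 3 (velar→alveolar), same voicing; total 3. Next closest is /g/ at distance 4.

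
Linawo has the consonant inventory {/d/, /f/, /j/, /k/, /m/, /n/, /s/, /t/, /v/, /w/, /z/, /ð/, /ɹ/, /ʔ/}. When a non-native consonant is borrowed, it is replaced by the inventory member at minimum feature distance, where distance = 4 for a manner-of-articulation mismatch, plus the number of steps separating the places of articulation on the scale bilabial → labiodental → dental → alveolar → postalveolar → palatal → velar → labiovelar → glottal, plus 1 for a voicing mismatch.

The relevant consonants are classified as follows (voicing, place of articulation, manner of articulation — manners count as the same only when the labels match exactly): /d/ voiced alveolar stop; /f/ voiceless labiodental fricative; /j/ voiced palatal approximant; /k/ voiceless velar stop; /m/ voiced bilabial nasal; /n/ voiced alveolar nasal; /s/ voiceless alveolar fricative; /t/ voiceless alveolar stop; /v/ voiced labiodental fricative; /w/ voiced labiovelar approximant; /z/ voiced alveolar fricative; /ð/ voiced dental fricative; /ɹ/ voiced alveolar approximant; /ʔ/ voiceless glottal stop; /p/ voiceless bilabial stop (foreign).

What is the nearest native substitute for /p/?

/t/ is closest: same manner (stop), place distance 3 (bilabial→alveolar), same voicing; total 3. Next closest is /d/ at distance 4.

t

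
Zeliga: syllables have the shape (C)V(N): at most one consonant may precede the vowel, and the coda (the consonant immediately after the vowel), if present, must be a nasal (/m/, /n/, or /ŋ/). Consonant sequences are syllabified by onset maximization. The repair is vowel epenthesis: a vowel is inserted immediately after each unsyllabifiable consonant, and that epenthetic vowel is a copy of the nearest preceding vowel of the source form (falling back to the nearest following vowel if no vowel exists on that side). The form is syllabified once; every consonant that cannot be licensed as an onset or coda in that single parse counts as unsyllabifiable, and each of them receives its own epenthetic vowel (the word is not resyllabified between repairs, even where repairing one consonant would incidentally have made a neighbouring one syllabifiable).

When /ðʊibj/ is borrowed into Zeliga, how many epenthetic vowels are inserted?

The unsyllabifiable consonants are /b/, /j/; each receives one epenthetic vowel.

2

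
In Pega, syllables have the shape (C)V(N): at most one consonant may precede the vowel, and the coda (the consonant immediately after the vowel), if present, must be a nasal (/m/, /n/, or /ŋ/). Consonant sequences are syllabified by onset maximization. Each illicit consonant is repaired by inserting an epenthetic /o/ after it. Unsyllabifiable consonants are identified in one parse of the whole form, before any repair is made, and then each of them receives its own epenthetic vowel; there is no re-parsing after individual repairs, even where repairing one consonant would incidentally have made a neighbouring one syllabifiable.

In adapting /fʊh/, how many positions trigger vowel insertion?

1

The unsyllabifiable consonants are /h/; each receives one epenthetic vowel.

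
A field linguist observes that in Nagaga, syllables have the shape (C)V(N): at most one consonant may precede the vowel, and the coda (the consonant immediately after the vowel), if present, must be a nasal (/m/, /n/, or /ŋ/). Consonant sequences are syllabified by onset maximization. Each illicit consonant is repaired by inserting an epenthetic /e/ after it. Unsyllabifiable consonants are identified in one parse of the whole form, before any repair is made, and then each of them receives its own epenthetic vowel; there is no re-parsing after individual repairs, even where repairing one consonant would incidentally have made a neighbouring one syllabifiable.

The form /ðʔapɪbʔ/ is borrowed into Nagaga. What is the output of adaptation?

Under (C)V(N), the unsyllabifiable consonants are /ð/, /b/, /ʔ/ (only a nasal (/m/, /n/, or /ŋ/) is licensed in coda position; onsets are limited to one consonant).
Inserting the epenthetic vowel yields /ð/ → /ðe/, /b/ → /be/, /ʔ/ → /ʔe/.

ðeʔapɪbeʔe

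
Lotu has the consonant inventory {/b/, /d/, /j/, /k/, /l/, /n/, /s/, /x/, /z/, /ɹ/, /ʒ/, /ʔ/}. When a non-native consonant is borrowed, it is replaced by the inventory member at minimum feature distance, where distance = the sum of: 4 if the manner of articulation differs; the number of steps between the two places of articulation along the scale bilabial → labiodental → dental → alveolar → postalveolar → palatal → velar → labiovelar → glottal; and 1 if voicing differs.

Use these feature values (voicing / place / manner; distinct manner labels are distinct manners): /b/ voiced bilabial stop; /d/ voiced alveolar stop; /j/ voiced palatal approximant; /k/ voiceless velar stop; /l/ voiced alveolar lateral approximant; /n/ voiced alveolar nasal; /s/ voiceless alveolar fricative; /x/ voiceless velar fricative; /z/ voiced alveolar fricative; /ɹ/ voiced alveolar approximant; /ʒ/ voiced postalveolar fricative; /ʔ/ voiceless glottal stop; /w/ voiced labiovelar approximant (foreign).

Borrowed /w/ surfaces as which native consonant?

/j/ is closest: same manner (approximant), place distance 2 (labiovelar→palatal), same voicing; total 2. Next closest is /ɹ/ at distance 4.

j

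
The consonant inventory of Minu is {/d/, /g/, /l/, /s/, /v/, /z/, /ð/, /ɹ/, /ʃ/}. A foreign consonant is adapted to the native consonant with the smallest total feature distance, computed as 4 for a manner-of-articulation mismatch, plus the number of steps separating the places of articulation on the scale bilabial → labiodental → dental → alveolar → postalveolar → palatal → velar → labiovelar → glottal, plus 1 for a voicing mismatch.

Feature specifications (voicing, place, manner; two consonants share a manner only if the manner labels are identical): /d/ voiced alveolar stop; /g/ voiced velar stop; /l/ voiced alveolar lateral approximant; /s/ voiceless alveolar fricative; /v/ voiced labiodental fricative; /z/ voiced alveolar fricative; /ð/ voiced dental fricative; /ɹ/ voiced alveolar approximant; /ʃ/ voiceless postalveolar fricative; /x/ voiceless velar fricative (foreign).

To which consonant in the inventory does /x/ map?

ʃ

/ʃ/ is closest: same manner (fricative), place distance 2 (velar→postalveolar), same voicing; total 2. Next closest is /s/ at distance 3.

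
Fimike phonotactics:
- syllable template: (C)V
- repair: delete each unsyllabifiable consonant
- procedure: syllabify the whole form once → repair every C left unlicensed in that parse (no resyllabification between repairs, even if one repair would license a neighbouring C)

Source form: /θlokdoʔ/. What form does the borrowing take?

The consonants /θ/, /k/, /ʔ/ cannot be parsed into a legal (C)V syllable (no codas are permitted; onsets are limited to one consonant).
Deleting the stranded consonants removes /θ/, /k/, /ʔ/.

lodo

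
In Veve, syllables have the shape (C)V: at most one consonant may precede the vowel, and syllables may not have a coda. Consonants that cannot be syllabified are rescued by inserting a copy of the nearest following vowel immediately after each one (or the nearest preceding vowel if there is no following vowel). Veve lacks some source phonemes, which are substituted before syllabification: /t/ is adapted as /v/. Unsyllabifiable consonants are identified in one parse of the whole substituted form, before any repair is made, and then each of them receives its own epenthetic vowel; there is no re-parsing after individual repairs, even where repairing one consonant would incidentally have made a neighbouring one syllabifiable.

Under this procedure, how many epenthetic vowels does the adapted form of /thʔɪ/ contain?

2

After substitution the input is /vhʔɪ/.
The unsyllabifiable consonants are /v/, /h/; each receives one epenthetic vowel.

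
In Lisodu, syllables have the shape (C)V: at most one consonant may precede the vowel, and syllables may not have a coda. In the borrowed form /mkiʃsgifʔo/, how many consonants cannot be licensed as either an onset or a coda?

The consonants /m/, /ʃ/, /s/, /f/ cannot be parsed into a legal (C)V syllable (no codas are permitted; onsets are limited to one consonant).

4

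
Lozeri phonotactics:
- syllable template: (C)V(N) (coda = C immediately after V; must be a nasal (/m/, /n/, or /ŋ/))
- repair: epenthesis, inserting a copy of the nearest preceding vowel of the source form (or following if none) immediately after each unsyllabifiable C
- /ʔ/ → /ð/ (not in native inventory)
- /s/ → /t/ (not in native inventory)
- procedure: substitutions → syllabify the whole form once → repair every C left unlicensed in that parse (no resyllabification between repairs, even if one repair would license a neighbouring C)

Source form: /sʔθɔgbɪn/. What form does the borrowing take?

Substitution: /s/ → /t/, /ʔ/ → /ð/, giving /tðθɔgbɪn/.
Under (C)V(N), the unsyllabifiable consonants are /t/, /ð/, /g/ (only a nasal (/m/, /n/, or /ŋ/) is licensed in coda position; onsets are limited to one consonant).
Each unlicensed consonant becomes the onset of a new syllable: /t/ → /tɔ/, /ð/ → /ðɔ/, /g/ → /gɔ/.

tɔðɔθɔgɔbɪn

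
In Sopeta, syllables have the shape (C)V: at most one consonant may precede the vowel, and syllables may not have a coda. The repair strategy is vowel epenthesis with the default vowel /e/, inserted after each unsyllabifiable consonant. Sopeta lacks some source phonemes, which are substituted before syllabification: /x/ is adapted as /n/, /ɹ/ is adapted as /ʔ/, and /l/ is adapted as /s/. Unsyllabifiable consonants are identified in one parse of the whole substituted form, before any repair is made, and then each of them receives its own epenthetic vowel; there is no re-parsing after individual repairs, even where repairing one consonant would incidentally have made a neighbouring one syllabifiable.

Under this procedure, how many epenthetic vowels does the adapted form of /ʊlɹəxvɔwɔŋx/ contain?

After substitution the input is /ʊsʔənvɔwɔŋn/.
The unsyllabifiable consonants are /s/, /n/, /ŋ/, /n/; each receives one epenthetic vowel.

4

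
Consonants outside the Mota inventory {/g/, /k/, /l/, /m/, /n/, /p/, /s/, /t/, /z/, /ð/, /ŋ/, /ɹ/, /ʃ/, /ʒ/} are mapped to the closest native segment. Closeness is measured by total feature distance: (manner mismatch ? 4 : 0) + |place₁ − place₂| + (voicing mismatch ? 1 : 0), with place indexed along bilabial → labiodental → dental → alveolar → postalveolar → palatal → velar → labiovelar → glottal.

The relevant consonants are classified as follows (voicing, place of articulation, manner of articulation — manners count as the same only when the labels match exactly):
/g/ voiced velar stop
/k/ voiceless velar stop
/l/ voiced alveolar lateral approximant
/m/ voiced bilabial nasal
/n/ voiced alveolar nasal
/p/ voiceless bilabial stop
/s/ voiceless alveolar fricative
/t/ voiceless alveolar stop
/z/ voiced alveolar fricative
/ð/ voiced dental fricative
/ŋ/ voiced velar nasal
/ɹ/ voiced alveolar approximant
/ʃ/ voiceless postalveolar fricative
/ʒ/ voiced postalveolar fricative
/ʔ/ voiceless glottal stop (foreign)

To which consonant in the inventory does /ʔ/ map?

/k/ is closest: same manner (stop), place distance 2 (glottal→velar), same voicing; total 2. Next closest is /g/ at distance 3.

k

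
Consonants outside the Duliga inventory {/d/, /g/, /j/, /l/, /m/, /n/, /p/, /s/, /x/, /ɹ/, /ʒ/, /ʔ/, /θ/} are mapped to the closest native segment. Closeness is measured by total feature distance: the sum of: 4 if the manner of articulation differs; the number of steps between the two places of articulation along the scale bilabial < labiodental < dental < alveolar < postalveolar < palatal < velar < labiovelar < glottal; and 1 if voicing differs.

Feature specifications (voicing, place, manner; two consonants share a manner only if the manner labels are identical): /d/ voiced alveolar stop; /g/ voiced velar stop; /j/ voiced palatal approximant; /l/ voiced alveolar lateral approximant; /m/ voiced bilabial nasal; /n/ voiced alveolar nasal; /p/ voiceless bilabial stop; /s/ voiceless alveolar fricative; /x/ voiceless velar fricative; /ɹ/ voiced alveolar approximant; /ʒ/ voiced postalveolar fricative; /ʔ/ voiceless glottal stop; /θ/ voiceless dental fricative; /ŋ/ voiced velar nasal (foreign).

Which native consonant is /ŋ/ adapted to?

n

/n/ is closest: same manner (nasal), place distance 3 (velar→alveolar), same voicing; total 3. Next closest is /g/ at distance 4.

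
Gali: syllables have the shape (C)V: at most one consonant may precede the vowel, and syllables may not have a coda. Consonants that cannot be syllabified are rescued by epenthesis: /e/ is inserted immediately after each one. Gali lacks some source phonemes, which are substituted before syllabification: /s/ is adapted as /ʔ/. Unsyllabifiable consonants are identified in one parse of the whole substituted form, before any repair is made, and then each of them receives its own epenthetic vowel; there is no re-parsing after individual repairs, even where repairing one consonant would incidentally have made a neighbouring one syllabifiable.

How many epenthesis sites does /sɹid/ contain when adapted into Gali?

After substitution the input is /ʔɹid/.
The unsyllabifiable consonants are /ʔ/, /d/; each receives one epenthetic vowel.

2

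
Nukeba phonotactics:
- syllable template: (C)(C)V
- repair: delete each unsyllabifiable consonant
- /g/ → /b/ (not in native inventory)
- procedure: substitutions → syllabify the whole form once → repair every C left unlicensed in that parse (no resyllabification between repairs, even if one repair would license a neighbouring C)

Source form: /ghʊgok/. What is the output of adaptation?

bhʊbo

Substitution: /g/ → /b/, giving /bhʊbok/.
The consonants /k/ cannot be parsed into a legal (C)(C)V syllable (no codas are permitted; onsets may contain at most 2 consonants).
Deleting the stranded consonants removes /k/.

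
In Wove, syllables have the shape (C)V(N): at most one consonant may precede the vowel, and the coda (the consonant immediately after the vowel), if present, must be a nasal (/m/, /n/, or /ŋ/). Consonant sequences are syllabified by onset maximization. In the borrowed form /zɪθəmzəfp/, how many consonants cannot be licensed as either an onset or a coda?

Under (C)V(N), the unsyllabifiable consonants are /f/, /p/ (only a nasal (/m/, /n/, or /ŋ/) is licensed in coda position; onsets are limited to one consonant).

2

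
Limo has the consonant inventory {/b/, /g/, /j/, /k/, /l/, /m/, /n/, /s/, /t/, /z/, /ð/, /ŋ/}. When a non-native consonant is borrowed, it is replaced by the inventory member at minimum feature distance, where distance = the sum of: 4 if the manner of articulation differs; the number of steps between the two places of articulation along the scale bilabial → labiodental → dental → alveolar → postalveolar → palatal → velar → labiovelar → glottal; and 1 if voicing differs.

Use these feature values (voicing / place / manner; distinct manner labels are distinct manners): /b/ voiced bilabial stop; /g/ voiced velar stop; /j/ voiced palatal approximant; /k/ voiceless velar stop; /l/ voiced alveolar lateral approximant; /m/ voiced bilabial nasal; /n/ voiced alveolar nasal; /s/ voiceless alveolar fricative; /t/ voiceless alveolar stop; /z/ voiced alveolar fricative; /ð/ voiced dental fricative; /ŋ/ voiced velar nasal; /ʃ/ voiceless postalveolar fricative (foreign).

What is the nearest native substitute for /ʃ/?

/s/ is closest: same manner (fricative), place distance 1 (postalveolar→alveolar), same voicing; total 1. Next closest is /z/ at distance 2.

s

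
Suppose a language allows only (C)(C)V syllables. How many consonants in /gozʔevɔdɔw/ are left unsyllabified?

1

Syllabifying with onset maximization leaves /w/ stranded (no codas are permitted; onsets may contain at most 2 consonants).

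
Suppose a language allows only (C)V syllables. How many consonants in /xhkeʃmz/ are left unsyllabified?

The consonants /x/, /h/, /ʃ/, /m/, /z/ cannot be parsed into a legal (C)V syllable (no codas are permitted; onsets are limited to one consonant).

5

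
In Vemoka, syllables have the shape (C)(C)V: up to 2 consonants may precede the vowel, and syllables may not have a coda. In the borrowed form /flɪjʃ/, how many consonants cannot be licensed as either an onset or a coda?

2

Under (C)(C)V, the unsyllabifiable consonants are /j/, /ʃ/ (no codas are permitted; onsets may contain at most 2 consonants).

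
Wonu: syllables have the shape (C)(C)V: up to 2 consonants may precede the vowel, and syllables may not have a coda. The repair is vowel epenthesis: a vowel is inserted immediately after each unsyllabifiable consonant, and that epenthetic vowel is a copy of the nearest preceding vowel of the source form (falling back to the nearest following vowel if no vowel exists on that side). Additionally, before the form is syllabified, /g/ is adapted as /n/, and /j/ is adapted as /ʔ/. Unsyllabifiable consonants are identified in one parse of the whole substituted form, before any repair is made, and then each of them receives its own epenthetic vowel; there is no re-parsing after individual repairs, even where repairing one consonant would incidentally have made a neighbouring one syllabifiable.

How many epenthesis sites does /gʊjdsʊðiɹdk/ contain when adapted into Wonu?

4

After substitution the input is /nʊʔdsʊðiɹdk/.
The unsyllabifiable consonants are /ʔ/, /ɹ/, /d/, /k/; each receives one epenthetic vowel.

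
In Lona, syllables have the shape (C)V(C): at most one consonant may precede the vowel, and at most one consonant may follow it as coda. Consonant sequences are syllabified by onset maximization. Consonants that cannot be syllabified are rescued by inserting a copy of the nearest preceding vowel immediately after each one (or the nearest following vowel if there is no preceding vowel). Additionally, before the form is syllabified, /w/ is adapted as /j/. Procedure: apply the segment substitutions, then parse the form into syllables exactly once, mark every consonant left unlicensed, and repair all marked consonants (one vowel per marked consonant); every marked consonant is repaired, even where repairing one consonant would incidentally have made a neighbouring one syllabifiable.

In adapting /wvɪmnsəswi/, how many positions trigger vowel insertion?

2

After substitution the input is /jvɪmnsəsji/.
The unsyllabifiable consonants are /j/, /n/; each receives one epenthetic vowel.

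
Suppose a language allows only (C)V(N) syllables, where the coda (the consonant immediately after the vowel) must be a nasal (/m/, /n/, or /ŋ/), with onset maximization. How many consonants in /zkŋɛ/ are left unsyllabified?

2

Syllabifying with onset maximization leaves /z/, /k/ stranded (only a nasal (/m/, /n/, or /ŋ/) is licensed in coda position; onsets are limited to one consonant).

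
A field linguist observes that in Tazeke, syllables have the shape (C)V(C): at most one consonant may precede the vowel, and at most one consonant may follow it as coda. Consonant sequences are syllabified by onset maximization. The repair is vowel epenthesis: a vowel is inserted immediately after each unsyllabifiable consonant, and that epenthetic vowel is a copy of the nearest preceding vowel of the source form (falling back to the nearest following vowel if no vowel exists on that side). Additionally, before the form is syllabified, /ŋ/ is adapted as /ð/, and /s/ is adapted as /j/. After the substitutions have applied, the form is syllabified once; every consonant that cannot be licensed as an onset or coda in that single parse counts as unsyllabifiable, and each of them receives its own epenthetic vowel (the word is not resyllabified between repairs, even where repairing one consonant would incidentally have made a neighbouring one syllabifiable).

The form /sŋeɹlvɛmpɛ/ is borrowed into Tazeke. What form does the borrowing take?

Substitution: /s/ → /j/, /ŋ/ → /ð/, giving /jðeɹlvɛmpɛ/.
Syllabifying with onset maximization leaves /j/, /l/ stranded (at most one coda consonant is licensed; onsets are limited to one consonant).
Each unlicensed consonant becomes the onset of a new syllable: /j/ → /je/, /l/ → /le/.

jeðeɹlevɛmpɛ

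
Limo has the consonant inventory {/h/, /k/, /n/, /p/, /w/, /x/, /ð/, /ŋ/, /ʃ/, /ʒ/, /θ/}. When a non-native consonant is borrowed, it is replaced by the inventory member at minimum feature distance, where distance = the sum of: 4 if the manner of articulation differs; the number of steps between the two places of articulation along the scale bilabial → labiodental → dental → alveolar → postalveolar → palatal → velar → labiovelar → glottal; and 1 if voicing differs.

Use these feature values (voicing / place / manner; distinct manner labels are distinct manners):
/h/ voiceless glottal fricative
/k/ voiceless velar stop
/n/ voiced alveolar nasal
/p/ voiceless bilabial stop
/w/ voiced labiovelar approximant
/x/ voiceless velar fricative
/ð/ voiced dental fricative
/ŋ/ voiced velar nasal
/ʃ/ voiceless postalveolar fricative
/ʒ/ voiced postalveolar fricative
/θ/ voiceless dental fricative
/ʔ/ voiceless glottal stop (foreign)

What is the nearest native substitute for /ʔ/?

k

/k/ is closest: same manner (stop), place distance 2 (glottal→velar), same voicing; total 2. Next closest is /h/ at distance 4.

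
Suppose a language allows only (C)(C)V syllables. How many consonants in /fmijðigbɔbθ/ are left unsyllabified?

Syllabifying with onset maximization leaves /b/, /θ/ stranded (no codas are permitted; onsets may contain at most 2 consonants).

2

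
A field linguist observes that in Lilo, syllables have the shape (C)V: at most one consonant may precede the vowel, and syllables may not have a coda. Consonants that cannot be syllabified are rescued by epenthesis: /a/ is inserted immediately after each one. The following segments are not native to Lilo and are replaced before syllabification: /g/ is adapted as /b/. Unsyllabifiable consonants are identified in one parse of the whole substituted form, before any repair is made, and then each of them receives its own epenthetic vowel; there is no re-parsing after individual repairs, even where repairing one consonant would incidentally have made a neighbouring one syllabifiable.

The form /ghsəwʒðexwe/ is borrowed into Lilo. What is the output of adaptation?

Substitution: /g/ → /b/, giving /bhsəwʒðexwe/.
Under (C)V, the unsyllabifiable consonants are /b/, /h/, /w/, /ʒ/, /x/ (no codas are permitted; onsets are limited to one consonant).
Epenthesis after each stranded consonant: /b/ → /ba/, /h/ → /ha/, /w/ → /wa/, /ʒ/ → /ʒa/, /x/ → /xa/.

bahasəwaʒaðexawe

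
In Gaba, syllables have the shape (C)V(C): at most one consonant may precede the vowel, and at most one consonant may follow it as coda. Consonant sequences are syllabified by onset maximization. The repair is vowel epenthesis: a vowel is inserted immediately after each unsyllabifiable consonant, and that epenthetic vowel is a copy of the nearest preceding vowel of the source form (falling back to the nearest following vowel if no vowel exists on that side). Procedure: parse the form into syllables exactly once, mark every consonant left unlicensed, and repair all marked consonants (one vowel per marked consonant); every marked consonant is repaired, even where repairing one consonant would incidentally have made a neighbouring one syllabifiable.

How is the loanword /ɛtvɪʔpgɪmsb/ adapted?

ɛtvɪʔpɪgɪmsɪbɪ

Under (C)V(C), the unsyllabifiable consonants are /p/, /s/, /b/ (at most one coda consonant is licensed; onsets are limited to one consonant).
Inserting the epenthetic vowel yields /p/ → /pɪ/, /s/ → /sɪ/, /b/ → /bɪ/.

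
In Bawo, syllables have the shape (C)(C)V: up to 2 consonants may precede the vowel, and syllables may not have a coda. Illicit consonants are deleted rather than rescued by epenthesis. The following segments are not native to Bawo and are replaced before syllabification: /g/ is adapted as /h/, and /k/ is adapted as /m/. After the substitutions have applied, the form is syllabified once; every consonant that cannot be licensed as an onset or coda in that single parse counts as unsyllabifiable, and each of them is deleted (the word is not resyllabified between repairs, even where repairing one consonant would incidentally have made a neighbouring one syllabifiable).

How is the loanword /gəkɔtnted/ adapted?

həmɔnte

Substitution: /g/ → /h/, /k/ → /m/, giving /həmɔtnted/.
Syllabifying with onset maximization leaves /t/, /d/ stranded (no codas are permitted; onsets may contain at most 2 consonants).
Each unlicensed consonant is deleted: /t/, /d/.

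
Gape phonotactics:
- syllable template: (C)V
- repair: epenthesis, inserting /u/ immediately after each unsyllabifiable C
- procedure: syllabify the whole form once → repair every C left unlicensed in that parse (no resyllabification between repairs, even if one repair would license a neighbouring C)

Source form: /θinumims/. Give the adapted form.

Under (C)V, the unsyllabifiable consonants are /m/, /s/ (no codas are permitted; onsets are limited to one consonant).
Each unlicensed consonant becomes the onset of a new syllable: /m/ → /mu/, /s/ → /su/.

θinumimusu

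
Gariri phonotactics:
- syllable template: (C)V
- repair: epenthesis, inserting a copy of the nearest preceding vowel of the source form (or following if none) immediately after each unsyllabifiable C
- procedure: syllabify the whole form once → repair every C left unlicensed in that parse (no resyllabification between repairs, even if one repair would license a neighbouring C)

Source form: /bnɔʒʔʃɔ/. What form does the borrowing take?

Under (C)V, the unsyllabifiable consonants are /b/, /ʒ/, /ʔ/ (no codas are permitted; onsets are limited to one consonant).
Epenthesis after each stranded consonant: /b/ → /bɔ/, /ʒ/ → /ʒɔ/, /ʔ/ → /ʔɔ/.

bɔnɔʒɔʔɔʃɔ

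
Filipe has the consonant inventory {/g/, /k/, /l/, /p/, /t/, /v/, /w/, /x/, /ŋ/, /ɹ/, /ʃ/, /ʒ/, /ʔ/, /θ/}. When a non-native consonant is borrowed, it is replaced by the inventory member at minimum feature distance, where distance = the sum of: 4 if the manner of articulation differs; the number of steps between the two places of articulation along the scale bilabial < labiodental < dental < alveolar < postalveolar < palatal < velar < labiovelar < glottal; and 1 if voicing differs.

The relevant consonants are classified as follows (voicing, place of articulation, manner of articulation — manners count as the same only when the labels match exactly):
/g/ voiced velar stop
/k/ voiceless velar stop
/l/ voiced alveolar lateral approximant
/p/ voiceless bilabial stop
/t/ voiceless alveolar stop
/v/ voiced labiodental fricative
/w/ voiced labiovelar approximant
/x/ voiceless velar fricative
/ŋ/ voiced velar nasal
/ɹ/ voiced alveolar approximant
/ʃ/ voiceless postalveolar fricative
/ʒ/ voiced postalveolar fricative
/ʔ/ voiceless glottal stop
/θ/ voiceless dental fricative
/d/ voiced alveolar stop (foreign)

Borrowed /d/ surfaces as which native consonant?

t

/t/ is closest: same manner (stop), place distance 0 (alveolar→alveolar), voicing differs (+1); total 1. Next closest is /g/ at distance 3.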